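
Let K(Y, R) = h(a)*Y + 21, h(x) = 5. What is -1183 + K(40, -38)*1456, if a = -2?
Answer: 320593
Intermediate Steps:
K(Y, R) = 21 + 5*Y (K(Y, R) = 5*Y + 21 = 21 + 5*Y)
-1183 + K(40, -38)*1456 = -1183 + (21 + 5*40)*1456 = -1183 + (21 + 200)*1456 = -1183 + 221*1456 = -1183 + 321776 = 320593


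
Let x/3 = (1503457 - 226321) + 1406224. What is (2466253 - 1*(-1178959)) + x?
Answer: 11695292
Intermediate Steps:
x = 8050080 (x = 3*((1503457 - 226321) + 1406224) = 3*(1277136 + 1406224) = 3*2683360 = 8050080)
(2466253 - 1*(-1178959)) + x = (2466253 - 1*(-1178959)) + 8050080 = (2466253 + 1178959) + 8050080 = 3645212 + 8050080 = 11695292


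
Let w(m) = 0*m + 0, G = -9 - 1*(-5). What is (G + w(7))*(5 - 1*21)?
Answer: 64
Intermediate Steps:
G = -4 (G = -9 + 5 = -4)
w(m) = 0 (w(m) = 0 + 0 = 0)
(G + w(7))*(5 - 1*21) = (-4 + 0)*(5 - 1*21) = -4*(5 - 21) = -4*(-16) = 64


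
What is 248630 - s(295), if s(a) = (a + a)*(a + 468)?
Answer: -201540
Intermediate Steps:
s(a) = 2*a*(468 + a) (s(a) = (2*a)*(468 + a) = 2*a*(468 + a))
248630 - s(295) = 248630 - 2*295*(468 + 295) = 248630 - 2*295*763 = 248630 - 1*450170 = 248630 - 450170 = -201540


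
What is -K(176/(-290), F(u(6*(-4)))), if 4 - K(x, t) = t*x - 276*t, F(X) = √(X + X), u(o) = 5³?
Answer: -4 - 40108*√10/29 ≈ -4377.5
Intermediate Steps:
u(o) = 125
F(X) = √2*√X (F(X) = √(2*X) = √2*√X)
K(x, t) = 4 + 276*t - t*x (K(x, t) = 4 - (t*x - 276*t) = 4 - (-276*t + t*x) = 4 + (276*t - t*x) = 4 + 276*t - t*x)
-K(176/(-290), F(u(6*(-4)))) = -(4 + 276*(√2*√125) - √2*√125*176/(-290)) = -(4 + 276*(√2*(5*√5)) - √2*(5*√5)*176*(-1/290)) = -(4 + 276*(5*√10) - 1*5*√10*(-88/145)) = -(4 + 1380*√10 + 88*√10/29) = -(4 + 40108*√10/29) = -4 - 40108*√10/29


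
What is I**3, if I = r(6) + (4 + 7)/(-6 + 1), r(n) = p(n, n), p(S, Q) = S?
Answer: 6859/125 ≈ 54.872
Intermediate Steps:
r(n) = n
I = 19/5 (I = 6 + (4 + 7)/(-6 + 1) = 6 + 11/(-5) = 6 + 11*(-1/5) = 6 - 11/5 = 19/5 ≈ 3.8000)
I**3 = (19/5)**3 = 6859/125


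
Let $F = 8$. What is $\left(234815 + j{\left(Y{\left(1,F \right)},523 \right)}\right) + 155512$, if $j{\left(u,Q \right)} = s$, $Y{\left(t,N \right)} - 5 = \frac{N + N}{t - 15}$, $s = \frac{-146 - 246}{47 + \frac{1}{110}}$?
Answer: $\frac{2018337797}{5171} \approx 3.9032 \cdot 10^{5}$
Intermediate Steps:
$s = - \frac{43120}{5171}$ ($s = - \frac{392}{47 + \frac{1}{110}} = - \frac{392}{\frac{5171}{110}} = \left(-392\right) \frac{110}{5171} = - \frac{43120}{5171} \approx -8.3388$)
$Y{\left(t,N \right)} = 5 + \frac{2 N}{-15 + t}$ ($Y{\left(t,N \right)} = 5 + \frac{N + N}{t - 15} = 5 + \frac{2 N}{t - 15} = 5 + \frac{2 N}{-15 + t}$)
$j{\left(u,Q \right)} = - \frac{43120}{5171}$
$\left(234815 + j{\left(Y{\left(1,F \right)},523 \right)}\right) + 155512 = \left(234815 - \frac{43120}{5171}\right) + 155512 = \frac{1214185245}{5171} + 155512 = \frac{2018337797}{5171}$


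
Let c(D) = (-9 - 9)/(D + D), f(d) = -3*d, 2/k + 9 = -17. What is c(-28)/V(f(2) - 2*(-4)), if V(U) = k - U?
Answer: -13/84 ≈ -0.15476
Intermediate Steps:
k = -1/13 (k = 2/(-9 - 17) = 2/(-26) = 2*(-1/26) = -1/13 ≈ -0.076923)
c(D) = -9/D (c(D) = -18*1/(2*D) = -9/D)
V(U) = -1/13 - U
c(-28)/V(f(2) - 2*(-4)) = (-9/(-28))/(-1/13 - (-3*2 - 2*(-4))) = (-9*(-1/28))/(-1/13 - (-6 + 8)) = 9/(28*(-1/13 - 1*2)) = 9/(28*(-1/13 - 2)) = 9/(28*(-27/13)) = (9/28)*(-13/27) = -13/84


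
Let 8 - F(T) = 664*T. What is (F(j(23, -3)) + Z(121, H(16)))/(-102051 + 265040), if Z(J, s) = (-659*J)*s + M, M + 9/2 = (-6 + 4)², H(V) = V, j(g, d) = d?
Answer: -2547649/325978 ≈ -7.8154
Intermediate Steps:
F(T) = 8 - 664*T
M = -½ (M = -9/2 + (-6 + 4)² = -9/2 + (-2)² = -9/2 + 4 = -½ ≈ -0.50000)
Z(J, s) = -½ - 659*J*s (Z(J, s) = (-659*J)*s - ½ = -659*J*s - ½ = -½ - 659*J*s)
(F(j(23, -3)) + Z(121, H(16)))/(-102051 + 265040) = ((8 - 664*(-3)) + (-½ - 659*121*16))/(-102051 + 265040) = ((8 + 1992) + (-½ - 1275824))/162989 = (2000 - 2551649/2)*(1/162989) = -2547649/2*1/162989 = -2547649/325978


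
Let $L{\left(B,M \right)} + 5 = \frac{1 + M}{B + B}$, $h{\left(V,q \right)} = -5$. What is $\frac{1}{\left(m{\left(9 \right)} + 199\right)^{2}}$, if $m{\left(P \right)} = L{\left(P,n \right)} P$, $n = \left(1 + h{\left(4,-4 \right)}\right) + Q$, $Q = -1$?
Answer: $\frac{1}{23104} \approx 4.3283 \cdot 10^{-5}$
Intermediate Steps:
$n = -5$ ($n = \left(1 - 5\right) - 1 = -4 - 1 = -5$)
$L{\left(B,M \right)} = -5 + \frac{1 + M}{2 B}$ ($L{\left(B,M \right)} = -5 + \frac{1 + M}{B + B} = -5 + \frac{1 + M}{2 B}$)
$m{\left(P \right)} = -2 - 5 P$ ($m{\left(P \right)} = \frac{1 - 5 - 10 P}{2 P} P = \frac{-4 - 10 P}{2 P} P = -2 - 5 P$)
$\frac{1}{\left(m{\left(9 \right)} + 199\right)^{2}} = \frac{1}{\left(\left(-2 - 45\right) + 199\right)^{2}} = \frac{1}{\left(-47 + 199\right)^{2}} = \frac{1}{152^{2}} = \frac{1}{23104}$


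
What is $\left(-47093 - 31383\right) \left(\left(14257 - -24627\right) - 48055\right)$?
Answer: $719703396$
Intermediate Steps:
$\left(-47093 - 31383\right) \left(\left(14257 - -24627\right) - 48055\right) = - 78476 \left(\left(14257 + 24627\right) - 48055\right) = - 78476 \left(38884 - 48055\right) = \left(-78476\right) \left(-9171\right) = 719703396$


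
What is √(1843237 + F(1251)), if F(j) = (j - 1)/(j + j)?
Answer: 8*√5008105087/417 ≈ 1357.7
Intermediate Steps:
F(j) = (-1 + j)/(2*j) (F(j) = (-1 + j)/((2*j)) = (1/(2*j))*(-1 + j) = (-1 + j)/(2*j))
√(1843237 + F(1251)) = √(1843237 + (½)*(-1 + 1251)/1251) = √(1843237 + (½)*(1/1251)*1250) = √(1843237 + 625/1251) = √(2305890112/1251) = 8*√5008105087/417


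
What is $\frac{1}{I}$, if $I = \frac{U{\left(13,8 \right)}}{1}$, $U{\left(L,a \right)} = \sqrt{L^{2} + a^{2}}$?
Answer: $\frac{\sqrt{233}}{233} \approx 0.065512$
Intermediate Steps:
$I = \sqrt{233}$ ($I = \frac{\sqrt{13^{2} + 8^{2}}}{1} = \sqrt{169 + 64} \cdot 1 = \sqrt{233} \cdot 1 = \sqrt{233} \approx 15.264$)
$\frac{1}{I} = \frac{1}{\sqrt{233}} = \frac{\sqrt{233}}{233}$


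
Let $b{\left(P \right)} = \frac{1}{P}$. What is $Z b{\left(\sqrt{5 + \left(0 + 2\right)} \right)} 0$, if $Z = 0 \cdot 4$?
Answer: $0$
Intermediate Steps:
$Z = 0$
$Z b{\left(\sqrt{5 + \left(0 + 2\right)} \right)} 0 = \frac{0}{\sqrt{5 + \left(0 + 2\right)}} 0 = \frac{0}{\sqrt{5 + 2}} \cdot 0 = \frac{0}{\sqrt{7}} \cdot 0 = 0 \frac{\sqrt{7}}{7} \cdot 0 = 0 \cdot 0 = 0$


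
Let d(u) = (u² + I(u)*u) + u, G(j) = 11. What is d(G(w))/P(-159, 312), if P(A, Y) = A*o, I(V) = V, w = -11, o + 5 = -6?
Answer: 23/159 ≈ 0.14465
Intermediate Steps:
o = -11 (o = -5 - 6 = -11)
P(A, Y) = -11*A (P(A, Y) = A*(-11) = -11*A)
d(u) = u + 2*u² (d(u) = (u² + u*u) + u = (u² + u²) + u = 2*u² + u = u + 2*u²)
d(G(w))/P(-159, 312) = (11*(1 + 2*11))/((-11*(-159))) = (11*(1 + 22))/1749 = (11*23)*(1/1749) = 253*(1/1749) = 23/159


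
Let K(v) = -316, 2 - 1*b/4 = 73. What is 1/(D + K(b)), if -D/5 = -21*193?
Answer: 1/19949 ≈ 5.0128e-5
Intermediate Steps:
b = -284 (b = 8 - 4*73 = 8 - 292 = -284)
D = 20265 (D = -(-105)*193 = -5*(-4053) = 20265)
1/(D + K(b)) = 1/(20265 - 316) = 1/19949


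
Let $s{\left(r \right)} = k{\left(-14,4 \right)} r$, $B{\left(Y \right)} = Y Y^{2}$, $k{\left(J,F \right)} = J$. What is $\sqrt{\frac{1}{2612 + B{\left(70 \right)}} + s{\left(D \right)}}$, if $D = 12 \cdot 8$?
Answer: $\frac{i \sqrt{40134411840381}}{172806} \approx 36.661 i$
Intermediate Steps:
$B{\left(Y \right)} = Y^{3}$
$D = 96$
$s{\left(r \right)} = - 14 r$
$\sqrt{\frac{1}{2612 + B{\left(70 \right)}} + s{\left(D \right)}} = \sqrt{\frac{1}{2612 + 70^{3}} - 1344} = \sqrt{\frac{1}{2612 + 343000} - 1344} = \sqrt{\frac{1}{345612} - 1344} = \sqrt{- \frac{464502527}{345612}} = \frac{i \sqrt{40134411840381}}{172806}$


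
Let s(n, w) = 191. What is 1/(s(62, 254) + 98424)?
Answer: 1/98615 ≈ 1.0140e-5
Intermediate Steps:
1/(s(62, 254) + 98424) = 1/(191 + 98424) = 1/98615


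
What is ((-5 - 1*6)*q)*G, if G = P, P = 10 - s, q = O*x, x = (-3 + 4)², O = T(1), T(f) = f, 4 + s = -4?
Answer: -198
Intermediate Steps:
s = -8 (s = -4 - 4 = -8)
O = 1
x = 1 (x = 1² = 1)
q = 1 (q = 1*1 = 1)
P = 18 (P = 10 - 1*(-8) = 10 + 8 = 18)
G = 18
((-5 - 1*6)*q)*G = ((-5 - 1*6)*1)*18 = ((-5 - 6)*1)*18 = -11*1*18 = -11*18 = -198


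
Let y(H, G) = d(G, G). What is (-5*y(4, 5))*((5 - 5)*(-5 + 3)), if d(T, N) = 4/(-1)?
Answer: 0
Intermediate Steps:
d(T, N) = -4 (d(T, N) = 4*(-1) = -4)
y(H, G) = -4
(-5*y(4, 5))*((5 - 5)*(-5 + 3)) = (-5*(-4))*((5 - 5)*(-5 + 3)) = 20*(0*(-2)) = 20*0 = 0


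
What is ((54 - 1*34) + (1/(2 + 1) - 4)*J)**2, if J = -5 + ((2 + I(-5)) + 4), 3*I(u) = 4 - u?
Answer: 256/9 ≈ 28.444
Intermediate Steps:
I(u) = 4/3 - u/3 (I(u) = (4 - u)/3 = 4/3 - u/3)
J = 4 (J = -5 + ((2 + (4/3 - 1/3*(-5))) + 4) = -5 + ((2 + (4/3 + 5/3)) + 4) = -5 + ((2 + 3) + 4) = -5 + (5 + 4) = -5 + 9 = 4)
((54 - 1*34) + (1/(2 + 1) - 4)*J)**2 = ((54 - 1*34) + (1/(2 + 1) - 4)*4)**2 = ((54 - 34) + (1/3 - 4)*4)**2 = (20 + (1/3 - 4)*4)**2 = (20 - 11/3*4)**2 = (20 - 44/3)**2 = (16/3)**2 = 256/9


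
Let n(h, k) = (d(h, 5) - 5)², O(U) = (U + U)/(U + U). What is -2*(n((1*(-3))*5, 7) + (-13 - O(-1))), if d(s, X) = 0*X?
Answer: -22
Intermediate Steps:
d(s, X) = 0
O(U) = 1 (O(U) = (2*U)/((2*U)) = (2*U)*(1/(2*U)) = 1)
n(h, k) = 25 (n(h, k) = (0 - 5)² = (-5)² = 25)
-2*(n((1*(-3))*5, 7) + (-13 - O(-1))) = -2*(25 + (-13 - 1*1)) = -2*(25 + (-13 - 1)) = -2*(25 - 14) = -2*11 = -22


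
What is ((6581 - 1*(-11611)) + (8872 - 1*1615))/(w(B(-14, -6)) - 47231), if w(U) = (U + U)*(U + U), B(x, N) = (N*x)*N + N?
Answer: 25449/993169 ≈ 0.025624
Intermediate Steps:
B(x, N) = N + x*N**2 (B(x, N) = x*N**2 + N = N + x*N**2)
w(U) = 4*U**2 (w(U) = (2*U)*(2*U) = 4*U**2)
((6581 - 1*(-11611)) + (8872 - 1*1615))/(w(B(-14, -6)) - 47231) = ((6581 - 1*(-11611)) + (8872 - 1*1615))/(4*(-6*(1 - 6*(-14)))**2 - 47231) = ((6581 + 11611) + (8872 - 1615))/(4*(-6*(1 + 84))**2 - 47231) = (18192 + 7257)/(4*(-6*85)**2 - 47231) = 25449/(4*(-510)**2 - 47231) = 25449/(4*260100 - 47231) = 25449/(1040400 - 47231) = 25449/993169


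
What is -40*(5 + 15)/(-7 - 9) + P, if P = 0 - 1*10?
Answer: 40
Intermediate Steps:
P = -10 (P = 0 - 10 = -10)
-40*(5 + 15)/(-7 - 9) + P = -40*(5 + 15)/(-7 - 9) - 10 = -800/(-16) - 10 = -800*(-1)/16 - 10 = -40*(-5/4) - 10 = 50 - 10 = 40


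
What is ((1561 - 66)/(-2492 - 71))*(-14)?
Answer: 20930/2563 ≈ 8.1662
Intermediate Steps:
((1561 - 66)/(-2492 - 71))*(-14) = (1495/(-2563))*(-14) = (1495*(-1/2563))*(-14) = -1495/2563*(-14) = 20930/2563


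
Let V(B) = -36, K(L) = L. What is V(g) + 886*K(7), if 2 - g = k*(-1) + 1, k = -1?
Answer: 6166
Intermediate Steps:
g = 0 (g = 2 - (-1*(-1) + 1) = 2 - (1 + 1) = 2 - 1*2 = 2 - 2 = 0)
V(g) + 886*K(7) = -36 + 886*7 = -36 + 6202 = 6166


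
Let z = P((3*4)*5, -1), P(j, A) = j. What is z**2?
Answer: 3600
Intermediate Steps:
z = 60 (z = (3*4)*5 = 12*5 = 60)
z**2 = 60**2 = 3600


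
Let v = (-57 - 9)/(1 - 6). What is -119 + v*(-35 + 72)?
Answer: 1847/5 ≈ 369.40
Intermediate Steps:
v = 66/5 (v = -66/(-5) = -66*(-⅕) = 66/5 ≈ 13.200)
-119 + v*(-35 + 72) = -119 + 66*(-35 + 72)/5 = -119 + (66/5)*37 = -119 + 2442/5 = 1847/5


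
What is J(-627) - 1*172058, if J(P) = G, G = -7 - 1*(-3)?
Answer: -172062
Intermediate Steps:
G = -4 (G = -7 + 3 = -4)
J(P) = -4
J(-627) - 1*172058 = -4 - 1*172058 = -4 - 172058 = -172062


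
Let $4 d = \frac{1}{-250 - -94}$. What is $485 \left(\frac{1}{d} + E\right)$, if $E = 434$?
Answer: $-92150$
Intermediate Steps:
$d = - \frac{1}{624}$ ($d = \frac{1}{4 \left(-250 - -94\right)} = \frac{1}{4 \left(-250 + 94\right)} = \frac{1}{4 \left(-156\right)} = \frac{1}{4} \left(- \frac{1}{156}\right) = - \frac{1}{624} \approx -0.0016026$)
$485 \left(\frac{1}{d} + E\right) = 485 \left(\frac{1}{- \frac{1}{624}} + 434\right) = 485 \left(-624 + 434\right) = 485 \left(-190\right) = -92150$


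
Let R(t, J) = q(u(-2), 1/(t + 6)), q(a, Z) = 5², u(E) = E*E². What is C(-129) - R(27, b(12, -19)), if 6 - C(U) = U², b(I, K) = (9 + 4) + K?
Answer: -16660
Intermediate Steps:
u(E) = E³
b(I, K) = 13 + K
q(a, Z) = 25
R(t, J) = 25
C(U) = 6 - U²
C(-129) - R(27, b(12, -19)) = (6 - 1*(-129)²) - 1*25 = (6 - 1*16641) - 25 = (6 - 16641) - 25 = -16635 - 25 = -16660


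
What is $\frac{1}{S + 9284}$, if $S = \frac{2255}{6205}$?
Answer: $\frac{1241}{11521895} \approx 0.00010771$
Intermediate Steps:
$S = \frac{451}{1241}$ ($S = 2255 \cdot \frac{1}{6205} = \frac{451}{1241} \approx 0.36342$)
$\frac{1}{S + 9284} = \frac{1}{\frac{451}{1241} + 9284} = \frac{1}{\frac{11521895}{1241}} = \frac{1241}{11521895}$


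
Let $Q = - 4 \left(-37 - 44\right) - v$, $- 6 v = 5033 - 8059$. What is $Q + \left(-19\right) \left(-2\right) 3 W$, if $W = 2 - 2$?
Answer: $- \frac{541}{3} \approx -180.33$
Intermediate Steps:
$W = 0$ ($W = 2 - 2 = 0$)
$v = \frac{1513}{3}$ ($v = - \frac{5033 - 8059}{6} = \left(- \frac{1}{6}\right) \left(-3026\right) = \frac{1513}{3} \approx 504.33$)
$Q = - \frac{541}{3}$ ($Q = - 4 \left(-37 - 44\right) - \frac{1513}{3} = \left(-4\right) \left(-81\right) - \frac{1513}{3} = 324 - \frac{1513}{3} = - \frac{541}{3} \approx -180.33$)
$Q + \left(-19\right) \left(-2\right) 3 W = - \frac{541}{3} + \left(-19\right) \left(-2\right) 3 \cdot 0 = - \frac{541}{3} + 38 \cdot 0 = - \frac{541}{3} + 0 = - \frac{541}{3}$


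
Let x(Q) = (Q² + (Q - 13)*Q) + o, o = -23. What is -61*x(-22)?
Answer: -75091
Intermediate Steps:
x(Q) = -23 + Q² + Q*(-13 + Q) (x(Q) = (Q² + (Q - 13)*Q) - 23 = (Q² + (-13 + Q)*Q) - 23 = (Q² + Q*(-13 + Q)) - 23 = -23 + Q² + Q*(-13 + Q))
-61*x(-22) = -61*(-23 - 13*(-22) + 2*(-22)²) = -61*(-23 + 286 + 2*484) = -61*(-23 + 286 + 968) = -61*1231 = -75091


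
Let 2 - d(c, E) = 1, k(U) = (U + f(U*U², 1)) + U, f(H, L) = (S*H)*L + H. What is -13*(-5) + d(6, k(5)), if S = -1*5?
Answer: 66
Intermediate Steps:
S = -5
f(H, L) = H - 5*H*L (f(H, L) = (-5*H)*L + H = -5*H*L + H = H - 5*H*L)
k(U) = -4*U³ + 2*U (k(U) = (U + (U*U²)*(1 - 5*1)) + U = (U + U³*(1 - 5)) + U = (U + U³*(-4)) + U = (U - 4*U³) + U = -4*U³ + 2*U)
d(c, E) = 1 (d(c, E) = 2 - 1*1 = 2 - 1 = 1)
-13*(-5) + d(6, k(5)) = -13*(-5) + 1 = 65 + 1 = 66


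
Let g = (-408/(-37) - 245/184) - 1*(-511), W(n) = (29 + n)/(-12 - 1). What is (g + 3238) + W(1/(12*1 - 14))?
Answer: 332465559/88504 ≈ 3756.5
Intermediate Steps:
W(n) = -29/13 - n/13 (W(n) = (29 + n)/(-13) = (29 + n)*(-1/13) = -29/13 - n/13)
g = 3544895/6808 (g = (-408*(-1/37) - 245*1/184) + 511 = (408/37 - 245/184) + 511 = 66007/6808 + 511 = 3544895/6808 ≈ 520.70)
(g + 3238) + W(1/(12*1 - 14)) = (3544895/6808 + 3238) + (-29/13 - 1/(13*(12*1 - 14))) = 25589199/6808 + (-29/13 - 1/(13*(12 - 14))) = 25589199/6808 + (-29/13 - 1/13/(-2)) = 25589199/6808 + (-29/13 - 1/13*(-1/2)) = 25589199/6808 + (-29/13 + 1/26) = 25589199/6808 - 57/26 = 332465559/88504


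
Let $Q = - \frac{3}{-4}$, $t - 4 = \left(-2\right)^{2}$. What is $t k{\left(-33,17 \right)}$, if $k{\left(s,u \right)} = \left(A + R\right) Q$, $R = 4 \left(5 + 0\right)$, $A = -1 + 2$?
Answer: $126$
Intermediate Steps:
$t = 8$ ($t = 4 + \left(-2\right)^{2} = 4 + 4 = 8$)
$Q = \frac{3}{4}$ ($Q = \left(-3\right) \left(- \frac{1}{4}\right) = \frac{3}{4} \approx 0.75$)
$A = 1$
$R = 20$ ($R = 4 \cdot 5 = 20$)
$k{\left(s,u \right)} = \frac{63}{4}$ ($k{\left(s,u \right)} = \left(1 + 20\right) \frac{3}{4} = 21 \cdot \frac{3}{4} = \frac{63}{4}$)
$t k{\left(-33,17 \right)} = 8 \cdot \frac{63}{4} = 126$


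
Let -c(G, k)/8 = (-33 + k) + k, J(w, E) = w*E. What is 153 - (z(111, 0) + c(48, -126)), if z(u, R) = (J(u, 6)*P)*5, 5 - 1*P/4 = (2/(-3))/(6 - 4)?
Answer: -73167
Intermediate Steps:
J(w, E) = E*w
c(G, k) = 264 - 16*k (c(G, k) = -8*((-33 + k) + k) = -8*(-33 + 2*k) = 264 - 16*k)
P = 64/3 (P = 20 - 4*2/(-3)/(6 - 4) = 20 - 4*2*(-⅓)/2 = 20 - (-8)/(3*2) = 20 - 4*(-⅓) = 20 + 4/3 = 64/3 ≈ 21.333)
z(u, R) = 640*u (z(u, R) = ((6*u)*(64/3))*5 = (128*u)*5 = 640*u)
153 - (z(111, 0) + c(48, -126)) = 153 - (640*111 + (264 - 16*(-126))) = 153 - (71040 + (264 + 2016)) = 153 - (71040 + 2280) = 153 - 1*73320 = 153 - 73320 = -73167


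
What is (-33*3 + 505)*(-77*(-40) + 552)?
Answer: 1474592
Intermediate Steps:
(-33*3 + 505)*(-77*(-40) + 552) = (-99 + 505)*(3080 + 552) = 406*3632 = 1474592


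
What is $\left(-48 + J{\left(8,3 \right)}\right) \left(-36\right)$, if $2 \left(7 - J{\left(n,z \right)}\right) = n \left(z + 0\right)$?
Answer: $1908$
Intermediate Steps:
$J{\left(n,z \right)} = 7 - \frac{n z}{2}$ ($J{\left(n,z \right)} = 7 - \frac{n \left(z + 0\right)}{2} = 7 - \frac{n z}{2}$)
$\left(-48 + J{\left(8,3 \right)}\right) \left(-36\right) = \left(-48 + \left(7 - 4 \cdot 3\right)\right) \left(-36\right) = \left(-48 + \left(7 - 12\right)\right) \left(-36\right) = \left(-48 - 5\right) \left(-36\right) = \left(-53\right) \left(-36\right) = 1908$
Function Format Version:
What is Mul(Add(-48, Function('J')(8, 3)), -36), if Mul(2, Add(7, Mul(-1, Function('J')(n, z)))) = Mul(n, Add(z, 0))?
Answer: 1908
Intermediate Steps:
Function('J')(n, z) = Add(7, Mul(Rational(-1, 2), n, z)) (Function('J')(n, z) = Add(7, Mul(Rational(-1, 2), Mul(n, Add(z, 0)))) = Add(7, Mul(Rational(-1, 2), Mul(n, z))) = Add(7, Mul(Rational(-1, 2), n, z)))
Mul(Add(-48, Function('J')(8, 3)), -36) = Mul(Add(-48, Add(7, Mul(Rational(-1, 2), 8, 3))), -36) = Mul(Add(-48, Add(7, -12)), -36) = Mul(Add(-48, -5), -36) = Mul(-53, -36) = 1908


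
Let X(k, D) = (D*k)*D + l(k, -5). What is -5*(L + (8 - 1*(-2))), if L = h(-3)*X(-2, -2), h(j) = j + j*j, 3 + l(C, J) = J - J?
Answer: 280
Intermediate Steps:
l(C, J) = -3 (l(C, J) = -3 + (J - J) = -3 + 0 = -3)
h(j) = j + j**2
X(k, D) = -3 + k*D**2 (X(k, D) = (D*k)*D - 3 = k*D**2 - 3 = -3 + k*D**2)
L = -66 (L = (-3*(1 - 3))*(-3 - 2*(-2)**2) = (-3*(-2))*(-3 - 2*4) = 6*(-3 - 8) = 6*(-11) = -66)
-5*(L + (8 - 1*(-2))) = -5*(-66 + (8 - 1*(-2))) = -5*(-66 + (8 + 2)) = -5*(-66 + 10) = -5*(-56) = 280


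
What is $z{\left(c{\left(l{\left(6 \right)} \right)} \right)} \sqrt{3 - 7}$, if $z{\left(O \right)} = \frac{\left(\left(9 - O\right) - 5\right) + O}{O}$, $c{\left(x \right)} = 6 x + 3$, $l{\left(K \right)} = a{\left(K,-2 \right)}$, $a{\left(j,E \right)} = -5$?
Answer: $- \frac{8 i}{27} \approx - 0.2963 i$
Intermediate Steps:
$l{\left(K \right)} = -5$
$c{\left(x \right)} = 3 + 6 x$
$z{\left(O \right)} = \frac{4}{O}$ ($z{\left(O \right)} = \frac{\left(4 - O\right) + O}{O} = \frac{4}{O}$)
$z{\left(c{\left(l{\left(6 \right)} \right)} \right)} \sqrt{3 - 7} = \frac{4}{3 + 6 \left(-5\right)} \sqrt{3 - 7} = \frac{4}{3 - 30} \sqrt{-4} = \frac{4}{-27} \cdot 2 i = 4 \left(- \frac{1}{27}\right) 2 i = - \frac{4 \cdot 2 i}{27} = - \frac{8 i}{27}$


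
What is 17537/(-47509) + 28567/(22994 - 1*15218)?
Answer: 1220821891/369429984 ≈ 3.3046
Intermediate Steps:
17537/(-47509) + 28567/(22994 - 1*15218) = 17537*(-1/47509) + 28567/(22994 - 15218) = -17537/47509 + 28567/7776 = 1220821891/369429984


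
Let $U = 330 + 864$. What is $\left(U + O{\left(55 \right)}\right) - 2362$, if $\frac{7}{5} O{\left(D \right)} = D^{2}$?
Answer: $\frac{6949}{7} \approx 992.71$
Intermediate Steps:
$O{\left(D \right)} = \frac{5 D^{2}}{7}$
$U = 1194$
$\left(U + O{\left(55 \right)}\right) - 2362 = \left(1194 + \frac{5 \cdot 55^{2}}{7}\right) - 2362 = \left(1194 + \frac{5}{7} \cdot 3025\right) - 2362 = \left(1194 + \frac{15125}{7}\right) - 2362 = \frac{23483}{7} - 2362 = \frac{6949}{7}$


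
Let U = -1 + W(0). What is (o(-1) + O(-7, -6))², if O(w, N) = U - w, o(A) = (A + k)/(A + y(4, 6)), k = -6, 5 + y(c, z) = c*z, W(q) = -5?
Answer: 121/324 ≈ 0.37346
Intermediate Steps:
y(c, z) = -5 + c*z
o(A) = (-6 + A)/(19 + A) (o(A) = (A - 6)/(A + (-5 + 4*6)) = (-6 + A)/(A + (-5 + 24)) = (-6 + A)/(A + 19) = (-6 + A)/(19 + A))
U = -6 (U = -1 - 5 = -6)
O(w, N) = -6 - w
(o(-1) + O(-7, -6))² = ((-6 - 1)/(19 - 1) + (-6 - 1*(-7)))² = (-7/18 + (-6 + 7))² = ((1/18)*(-7) + 1)² = (-7/18 + 1)² = (11/18)² = 121/324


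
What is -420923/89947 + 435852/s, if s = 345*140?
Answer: 1572749912/362036675 ≈ 4.3442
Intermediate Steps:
s = 48300
-420923/89947 + 435852/s = -420923/89947 + 435852/48300 = -420923*1/89947 + 435852*(1/48300) = -420923/89947 + 36321/4025 = 1572749912/362036675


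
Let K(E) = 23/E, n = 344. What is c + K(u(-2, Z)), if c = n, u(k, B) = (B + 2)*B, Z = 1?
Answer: 1055/3 ≈ 351.67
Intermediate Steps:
u(k, B) = B*(2 + B) (u(k, B) = (2 + B)*B = B*(2 + B))
c = 344
c + K(u(-2, Z)) = 344 + 23/((1*(2 + 1))) = 344 + 23/((1*3)) = 344 + 23/3 = 1055/3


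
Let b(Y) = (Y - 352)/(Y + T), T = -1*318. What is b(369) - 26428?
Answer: -79283/3 ≈ -26428.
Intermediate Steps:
T = -318
b(Y) = (-352 + Y)/(-318 + Y) (b(Y) = (Y - 352)/(Y - 318) = (-352 + Y)/(-318 + Y))
b(369) - 26428 = (-352 + 369)/(-318 + 369) - 26428 = 17/51 - 26428 = (1/51)*17 - 26428 = 1/3 - 26428 = -79283/3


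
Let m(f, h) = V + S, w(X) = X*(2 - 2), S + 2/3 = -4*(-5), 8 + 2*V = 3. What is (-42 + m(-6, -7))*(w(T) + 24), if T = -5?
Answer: -604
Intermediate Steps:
V = -5/2 (V = -4 + (½)*3 = -4 + 3/2 = -5/2 ≈ -2.5000)
S = 58/3 (S = -⅔ - 4*(-5) = -⅔ + 20 = 58/3 ≈ 19.333)
w(X) = 0 (w(X) = X*0 = 0)
m(f, h) = 101/6 (m(f, h) = -5/2 + 58/3 = 101/6)
(-42 + m(-6, -7))*(w(T) + 24) = (-42 + 101/6)*(0 + 24) = -151/6*24 = -604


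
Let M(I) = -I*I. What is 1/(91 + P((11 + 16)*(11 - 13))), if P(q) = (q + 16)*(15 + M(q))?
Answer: 1/110329 ≈ 9.0638e-6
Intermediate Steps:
M(I) = -I²
P(q) = (15 - q²)*(16 + q) (P(q) = (q + 16)*(15 - q²) = (16 + q)*(15 - q²) = (15 - q²)*(16 + q))
1/(91 + P((11 + 16)*(11 - 13))) = 1/(91 + (240 - ((11 + 16)*(11 - 13))³ - 16*(11 - 13)²*(11 + 16)² + 15*((11 + 16)*(11 - 13)))) = 1/(91 + (240 - (27*(-2))³ - 16*(27*(-2))² + 15*(27*(-2)))) = 1/(91 + (240 - 1*(-54)³ - 16*(-54)² + 15*(-54))) = 1/(91 + (240 - 1*(-157464) - 16*2916 - 810)) = 1/(91 + (240 + 157464 - 46656 - 810)) = 1/(91 + 110238) = 1/110329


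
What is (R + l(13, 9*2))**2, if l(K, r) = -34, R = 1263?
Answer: 1510441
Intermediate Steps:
(R + l(13, 9*2))**2 = (1263 - 34)**2 = 1229**2 = 1510441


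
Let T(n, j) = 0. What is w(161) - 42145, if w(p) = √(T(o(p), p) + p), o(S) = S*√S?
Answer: -42145 + √161 ≈ -42132.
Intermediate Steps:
o(S) = S^(3/2)
w(p) = √p (w(p) = √(0 + p) = √p)
w(161) - 42145 = √161 - 42145 = -42145 + √161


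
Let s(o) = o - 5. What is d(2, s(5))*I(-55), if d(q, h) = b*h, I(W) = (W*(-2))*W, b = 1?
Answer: 0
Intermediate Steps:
I(W) = -2*W² (I(W) = (-2*W)*W = -2*W²)
s(o) = -5 + o
d(q, h) = h (d(q, h) = 1*h = h)
d(2, s(5))*I(-55) = (-5 + 5)*(-2*(-55)²) = 0*(-2*3025) = 0*(-6050) = 0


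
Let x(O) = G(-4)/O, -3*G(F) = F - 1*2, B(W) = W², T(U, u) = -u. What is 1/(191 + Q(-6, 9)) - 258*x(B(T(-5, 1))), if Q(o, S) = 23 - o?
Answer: -113519/220 ≈ -516.00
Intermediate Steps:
G(F) = ⅔ - F/3 (G(F) = -(F - 1*2)/3 = -(F - 2)/3 = -(-2 + F)/3 = ⅔ - F/3)
x(O) = 2/O (x(O) = (⅔ - ⅓*(-4))/O = (⅔ + 4/3)/O = 2/O)
1/(191 + Q(-6, 9)) - 258*x(B(T(-5, 1))) = 1/(191 + (23 - 1*(-6))) - 516/((-1*1)²) = 1/(191 + (23 + 6)) - 516/((-1)²) = 1/(191 + 29) - 516/1 = 1/220 - 516 = -113519/220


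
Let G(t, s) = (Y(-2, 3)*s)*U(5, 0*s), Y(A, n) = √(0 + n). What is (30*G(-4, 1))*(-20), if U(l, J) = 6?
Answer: -3600*√3 ≈ -6235.4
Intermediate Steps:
Y(A, n) = √n
G(t, s) = 6*s*√3 (G(t, s) = (√3*s)*6 = (s*√3)*6 = 6*s*√3)
(30*G(-4, 1))*(-20) = (30*(6*1*√3))*(-20) = (30*(6*√3))*(-20) = (180*√3)*(-20) = -3600*√3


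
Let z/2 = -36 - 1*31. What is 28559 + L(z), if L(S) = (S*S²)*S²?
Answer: -43203974865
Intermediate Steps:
z = -134 (z = 2*(-36 - 1*31) = 2*(-36 - 31) = 2*(-67) = -134)
L(S) = S⁵ (L(S) = S³*S² = S⁵)
28559 + L(z) = 28559 + (-134)⁵ = 28559 - 43204003424 = -43203974865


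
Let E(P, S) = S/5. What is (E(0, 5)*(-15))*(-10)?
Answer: 150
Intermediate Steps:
E(P, S) = S/5 (E(P, S) = S*(⅕) = S/5)
(E(0, 5)*(-15))*(-10) = (((⅕)*5)*(-15))*(-10) = (1*(-15))*(-10) = -15*(-10) = 150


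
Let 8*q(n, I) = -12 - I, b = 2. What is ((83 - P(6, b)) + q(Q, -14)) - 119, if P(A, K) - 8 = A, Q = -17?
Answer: -199/4 ≈ -49.750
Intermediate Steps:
P(A, K) = 8 + A
q(n, I) = -3/2 - I/8 (q(n, I) = (-12 - I)/8 = -3/2 - I/8)
((83 - P(6, b)) + q(Q, -14)) - 119 = ((83 - (8 + 6)) + (-3/2 - 1/8*(-14))) - 119 = ((83 - 1*14) + (-3/2 + 7/4)) - 119 = ((83 - 14) + 1/4) - 119 = (69 + 1/4) - 119 = 277/4 - 119 = -199/4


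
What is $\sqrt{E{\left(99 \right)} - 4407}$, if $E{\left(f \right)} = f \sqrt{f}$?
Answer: $\sqrt{-4407 + 297 \sqrt{11}} \approx 58.498 i$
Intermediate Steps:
$E{\left(f \right)} = f^{\frac{3}{2}}$
$\sqrt{E{\left(99 \right)} - 4407} = \sqrt{99^{\frac{3}{2}} - 4407} = \sqrt{297 \sqrt{11} - 4407} = \sqrt{-4407 + 297 \sqrt{11}}$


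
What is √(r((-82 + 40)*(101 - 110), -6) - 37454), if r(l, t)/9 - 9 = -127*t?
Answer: I*√30515 ≈ 174.69*I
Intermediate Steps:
r(l, t) = 81 - 1143*t (r(l, t) = 81 + 9*(-127*t) = 81 - 1143*t)
√(r((-82 + 40)*(101 - 110), -6) - 37454) = √((81 - 1143*(-6)) - 37454) = √((81 + 6858) - 37454) = √(6939 - 37454) = √(-30515) = I*√30515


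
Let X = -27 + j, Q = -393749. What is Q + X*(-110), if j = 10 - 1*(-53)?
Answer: -397709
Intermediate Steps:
j = 63 (j = 10 + 53 = 63)
X = 36 (X = -27 + 63 = 36)
Q + X*(-110) = -393749 + 36*(-110) = -393749 - 3960 = -397709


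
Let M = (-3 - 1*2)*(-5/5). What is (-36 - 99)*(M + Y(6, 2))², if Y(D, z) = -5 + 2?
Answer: -540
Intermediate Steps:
M = 5 (M = (-3 - 2)*(-5*⅕) = -5*(-1) = 5)
Y(D, z) = -3
(-36 - 99)*(M + Y(6, 2))² = (-36 - 99)*(5 - 3)² = -135*2² = -135*4 = -540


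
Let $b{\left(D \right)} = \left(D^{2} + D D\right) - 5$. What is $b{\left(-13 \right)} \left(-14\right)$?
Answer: $-4662$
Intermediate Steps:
$b{\left(D \right)} = -5 + 2 D^{2}$ ($b{\left(D \right)} = \left(D^{2} + D^{2}\right) - 5 = 2 D^{2} - 5 = -5 + 2 D^{2}$)
$b{\left(-13 \right)} \left(-14\right) = \left(-5 + 2 \left(-13\right)^{2}\right) \left(-14\right) = \left(-5 + 2 \cdot 169\right) \left(-14\right) = \left(-5 + 338\right) \left(-14\right) = 333 \left(-14\right) = -4662$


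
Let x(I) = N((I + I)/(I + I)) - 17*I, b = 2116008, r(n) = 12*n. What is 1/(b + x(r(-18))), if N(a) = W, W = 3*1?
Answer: 1/2119683 ≈ 4.7177e-7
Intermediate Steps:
W = 3
N(a) = 3
x(I) = 3 - 17*I
1/(b + x(r(-18))) = 1/(2116008 + (3 - 204*(-18))) = 1/(2116008 + (3 - 17*(-216))) = 1/(2116008 + (3 + 3672)) = 1/(2116008 + 3675) = 1/2119683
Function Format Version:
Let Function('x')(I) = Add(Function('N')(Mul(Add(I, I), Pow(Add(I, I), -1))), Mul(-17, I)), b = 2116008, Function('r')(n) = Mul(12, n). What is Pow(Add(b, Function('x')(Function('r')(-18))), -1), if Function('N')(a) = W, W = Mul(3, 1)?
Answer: Rational(1, 2119683) ≈ 4.7177e-7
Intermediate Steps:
W = 3
Function('N')(a) = 3
Function('x')(I) = Add(3, Mul(-17, I))
Pow(Add(b, Function('x')(Function('r')(-18))), -1) = Pow(Add(2116008, Add(3, Mul(-17, Mul(12, -18)))), -1) = Pow(Add(2116008, Add(3, Mul(-17, -216))), -1) = Pow(Add(2116008, Add(3, 3672)), -1) = Pow(Add(2116008, 3675), -1) = Pow(2119683, -1) = Rational(1, 2119683)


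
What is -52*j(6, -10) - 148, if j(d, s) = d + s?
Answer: 60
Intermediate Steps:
-52*j(6, -10) - 148 = -52*(6 - 10) - 148 = -52*(-4) - 148 = 208 - 148 = 60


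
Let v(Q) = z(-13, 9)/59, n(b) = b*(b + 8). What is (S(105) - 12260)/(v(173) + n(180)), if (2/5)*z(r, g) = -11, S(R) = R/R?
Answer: -1446562/3993065 ≈ -0.36227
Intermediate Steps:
S(R) = 1
z(r, g) = -55/2 (z(r, g) = (5/2)*(-11) = -55/2)
n(b) = b*(8 + b)
v(Q) = -55/118 (v(Q) = -55/2/59 = -55/2*1/59 = -55/118)
(S(105) - 12260)/(v(173) + n(180)) = (1 - 12260)/(-55/118 + 180*(8 + 180)) = -12259/(-55/118 + 180*188) = -12259/(-55/118 + 33840) = -12259/3993065/118 = -12259*118/3993065 = -1446562/3993065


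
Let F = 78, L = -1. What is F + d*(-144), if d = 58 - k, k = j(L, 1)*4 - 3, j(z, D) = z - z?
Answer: -8706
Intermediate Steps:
j(z, D) = 0
k = -3 (k = 0*4 - 3 = 0 - 3 = -3)
d = 61 (d = 58 - 1*(-3) = 58 + 3 = 61)
F + d*(-144) = 78 + 61*(-144) = 78 - 8784 = -8706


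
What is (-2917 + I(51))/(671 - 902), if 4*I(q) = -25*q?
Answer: 1849/132 ≈ 14.008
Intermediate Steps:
I(q) = -25*q/4 (I(q) = (-25*q)/4 = -25*q/4)
(-2917 + I(51))/(671 - 902) = (-2917 - 25/4*51)/(671 - 902) = (-2917 - 1275/4)/(-231) = -12943/4*(-1/231) = 1849/132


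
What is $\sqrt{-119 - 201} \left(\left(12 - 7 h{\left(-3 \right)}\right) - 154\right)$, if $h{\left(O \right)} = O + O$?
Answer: $- 800 i \sqrt{5} \approx - 1788.9 i$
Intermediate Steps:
$h{\left(O \right)} = 2 O$
$\sqrt{-119 - 201} \left(\left(12 - 7 h{\left(-3 \right)}\right) - 154\right) = \sqrt{-119 - 201} \left(\left(12 - 7 \cdot 2 \left(-3\right)\right) - 154\right) = \sqrt{-320} \left(\left(12 - -42\right) - 154\right) = 8 i \sqrt{5} \left(\left(12 + 42\right) - 154\right) = 8 i \sqrt{5} \left(54 - 154\right) = 8 i \sqrt{5} \left(-100\right) = - 800 i \sqrt{5}$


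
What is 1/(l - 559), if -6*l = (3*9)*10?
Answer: -1/604 ≈ -0.0016556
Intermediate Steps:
l = -45 (l = -3*9*10/6 = -9*10/2 = -1/6*270 = -45)
1/(l - 559) = 1/(-45 - 559) = 1/(-604) = -1/604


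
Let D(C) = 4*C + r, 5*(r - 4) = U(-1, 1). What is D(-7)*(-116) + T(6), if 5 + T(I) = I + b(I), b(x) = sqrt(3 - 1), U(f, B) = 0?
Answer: 2785 + sqrt(2) ≈ 2786.4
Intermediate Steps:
b(x) = sqrt(2)
r = 4 (r = 4 + (1/5)*0 = 4 + 0 = 4)
T(I) = -5 + I + sqrt(2) (T(I) = -5 + (I + sqrt(2)) = -5 + I + sqrt(2))
D(C) = 4 + 4*C (D(C) = 4*C + 4 = 4 + 4*C)
D(-7)*(-116) + T(6) = (4 + 4*(-7))*(-116) + (-5 + 6 + sqrt(2)) = (4 - 28)*(-116) + (1 + sqrt(2)) = -24*(-116) + (1 + sqrt(2)) = 2784 + (1 + sqrt(2)) = 2785 + sqrt(2)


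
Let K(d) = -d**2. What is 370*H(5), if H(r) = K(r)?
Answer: -9250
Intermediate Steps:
H(r) = -r**2
370*H(5) = 370*(-1*5**2) = 370*(-1*25) = 370*(-25) = -9250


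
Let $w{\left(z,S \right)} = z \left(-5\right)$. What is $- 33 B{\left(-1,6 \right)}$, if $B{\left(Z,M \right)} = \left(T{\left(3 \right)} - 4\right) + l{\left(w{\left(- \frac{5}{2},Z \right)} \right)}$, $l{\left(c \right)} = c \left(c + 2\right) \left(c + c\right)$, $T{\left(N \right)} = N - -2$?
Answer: $- \frac{598257}{4} \approx -1.4956 \cdot 10^{5}$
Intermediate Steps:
$T{\left(N \right)} = 2 + N$ ($T{\left(N \right)} = N + 2 = 2 + N$)
$w{\left(z,S \right)} = - 5 z$
$l{\left(c \right)} = 2 c^{2} \left(2 + c\right)$ ($l{\left(c \right)} = c \left(2 + c\right) 2 c = 2 c^{2} \left(2 + c\right)$)
$B{\left(Z,M \right)} = \frac{18129}{4}$ ($B{\left(Z,M \right)} = \left(\left(2 + 3\right) - 4\right) + 2 \left(- 5 \left(- \frac{5}{2}\right)\right)^{2} \left(2 - 5 \left(- \frac{5}{2}\right)\right) = \left(5 - 4\right) + 2 \left(- 5 \left(\left(-5\right) \frac{1}{2}\right)\right)^{2} \left(2 - 5 \left(\left(-5\right) \frac{1}{2}\right)\right) = 1 + 2 \left(\left(-5\right) \left(- \frac{5}{2}\right)\right)^{2} \left(2 - - \frac{25}{2}\right) = 1 + 2 \left(\frac{25}{2}\right)^{2} \left(2 + \frac{25}{2}\right) = 1 + 2 \cdot \frac{625}{4} \cdot \frac{29}{2} = 1 + \frac{18125}{4} = \frac{18129}{4}$)
$- 33 B{\left(-1,6 \right)} = \left(-33\right) \frac{18129}{4} = - \frac{598257}{4}$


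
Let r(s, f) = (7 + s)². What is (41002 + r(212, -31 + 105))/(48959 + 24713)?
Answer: 88963/73672 ≈ 1.2076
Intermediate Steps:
(41002 + r(212, -31 + 105))/(48959 + 24713) = (41002 + (7 + 212)²)/(48959 + 24713) = (41002 + 219²)/73672 = (41002 + 47961)*(1/73672) = 88963*(1/73672) = 88963/73672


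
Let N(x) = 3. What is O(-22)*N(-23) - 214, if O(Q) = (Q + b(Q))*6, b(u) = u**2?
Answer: 8102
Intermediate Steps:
O(Q) = 6*Q + 6*Q**2 (O(Q) = (Q + Q**2)*6 = 6*Q + 6*Q**2)
O(-22)*N(-23) - 214 = (6*(-22)*(1 - 22))*3 - 214 = (6*(-22)*(-21))*3 - 214 = 2772*3 - 214 = 8316 - 214 = 8102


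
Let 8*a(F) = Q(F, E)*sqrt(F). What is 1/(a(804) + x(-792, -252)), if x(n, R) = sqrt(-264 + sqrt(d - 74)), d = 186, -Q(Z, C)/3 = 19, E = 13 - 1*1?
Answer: 4/(-57*sqrt(201) + 8*I*sqrt(66 - sqrt(7))) ≈ -0.0049193 - 0.00038762*I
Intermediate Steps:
E = 12 (E = 13 - 1 = 12)
Q(Z, C) = -57 (Q(Z, C) = -3*19 = -57)
a(F) = -57*sqrt(F)/8 (a(F) = (-57*sqrt(F))/8 = -57*sqrt(F)/8)
x(n, R) = sqrt(-264 + 4*sqrt(7)) (x(n, R) = sqrt(-264 + sqrt(186 - 74)) = sqrt(-264 + sqrt(112)) = sqrt(-264 + 4*sqrt(7)))
1/(a(804) + x(-792, -252)) = 1/(-57*sqrt(201)/4 + 2*sqrt(-66 + sqrt(7))) = 1/(2*sqrt(-66 + sqrt(7)) - 57*sqrt(201)/4)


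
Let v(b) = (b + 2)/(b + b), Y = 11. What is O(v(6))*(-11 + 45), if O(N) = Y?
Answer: 374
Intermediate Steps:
v(b) = (2 + b)/(2*b) (v(b) = (2 + b)/((2*b)) = (2 + b)*(1/(2*b)) = (2 + b)/(2*b))
O(N) = 11
O(v(6))*(-11 + 45) = 11*(-11 + 45) = 11*34 = 374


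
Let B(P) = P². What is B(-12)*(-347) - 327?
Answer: -50295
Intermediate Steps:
B(-12)*(-347) - 327 = (-12)²*(-347) - 327 = 144*(-347) - 327 = -49968 - 327 = -50295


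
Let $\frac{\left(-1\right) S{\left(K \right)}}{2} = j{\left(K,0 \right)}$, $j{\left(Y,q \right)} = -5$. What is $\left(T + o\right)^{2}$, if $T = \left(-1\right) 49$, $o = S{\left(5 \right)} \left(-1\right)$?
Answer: $3481$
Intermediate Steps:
$S{\left(K \right)} = 10$ ($S{\left(K \right)} = \left(-2\right) \left(-5\right) = 10$)
$o = -10$ ($o = 10 \left(-1\right) = -10$)
$T = -49$
$\left(T + o\right)^{2} = \left(-49 - 10\right)^{2} = \left(-59\right)^{2} = 3481$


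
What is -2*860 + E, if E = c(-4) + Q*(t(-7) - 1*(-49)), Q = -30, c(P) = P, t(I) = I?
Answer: -2984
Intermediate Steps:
E = -1264 (E = -4 - 30*(-7 - 1*(-49)) = -4 - 30*(-7 + 49) = -4 - 30*42 = -4 - 1260 = -1264)
-2*860 + E = -2*860 - 1264 = -1720 - 1264 = -2984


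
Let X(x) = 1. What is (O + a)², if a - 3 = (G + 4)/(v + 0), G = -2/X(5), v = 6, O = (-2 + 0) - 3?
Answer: 25/9 ≈ 2.7778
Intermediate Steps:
O = -5 (O = -2 - 3 = -5)
G = -2 (G = -2/1 = -2*1 = -2)
a = 10/3 (a = 3 + (-2 + 4)/(6 + 0) = 3 + 2/6 = 3 + 2*(⅙) = 3 + ⅓ = 10/3 ≈ 3.3333)
(O + a)² = (-5 + 10/3)² = (-5/3)² = 25/9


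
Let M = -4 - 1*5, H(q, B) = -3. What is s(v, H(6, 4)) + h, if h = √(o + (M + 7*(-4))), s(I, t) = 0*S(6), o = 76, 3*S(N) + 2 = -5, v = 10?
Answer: √39 ≈ 6.2450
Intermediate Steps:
S(N) = -7/3 (S(N) = -⅔ + (⅓)*(-5) = -⅔ - 5/3 = -7/3)
M = -9 (M = -4 - 5 = -9)
s(I, t) = 0 (s(I, t) = 0*(-7/3) = 0)
h = √39 (h = √(76 + (-9 + 7*(-4))) = √(76 + (-9 - 28)) = √(76 - 37) = √39 ≈ 6.2450)
s(v, H(6, 4)) + h = 0 + √39 = √39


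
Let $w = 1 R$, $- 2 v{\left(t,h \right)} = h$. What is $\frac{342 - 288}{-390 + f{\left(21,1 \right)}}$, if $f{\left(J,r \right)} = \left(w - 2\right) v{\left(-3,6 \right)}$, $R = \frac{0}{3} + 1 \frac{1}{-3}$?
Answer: $- \frac{54}{383} \approx -0.14099$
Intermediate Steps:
$v{\left(t,h \right)} = - \frac{h}{2}$
$R = - \frac{1}{3}$ ($R = 0 \cdot \frac{1}{3} + 1 \left(- \frac{1}{3}\right) = 0 - \frac{1}{3} = - \frac{1}{3} \approx -0.33333$)
$w = - \frac{1}{3}$ ($w = 1 \left(- \frac{1}{3}\right) = - \frac{1}{3} \approx -0.33333$)
$f{\left(J,r \right)} = 7$ ($f{\left(J,r \right)} = \left(- \frac{1}{3} - 2\right) \left(\left(- \frac{1}{2}\right) 6\right) = \left(- \frac{7}{3}\right) \left(-3\right) = 7$)
$\frac{342 - 288}{-390 + f{\left(21,1 \right)}} = \frac{342 - 288}{-390 + 7} = \frac{54}{-383} = 54 \left(- \frac{1}{383}\right) = - \frac{54}{383}$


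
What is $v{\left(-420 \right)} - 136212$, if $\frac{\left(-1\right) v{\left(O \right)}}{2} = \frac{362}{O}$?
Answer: $- \frac{14302079}{105} \approx -1.3621 \cdot 10^{5}$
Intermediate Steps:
$v{\left(O \right)} = - \frac{724}{O}$ ($v{\left(O \right)} = - 2 \frac{362}{O} = - \frac{724}{O}$)
$v{\left(-420 \right)} - 136212 = - \frac{724}{-420} - 136212 = \left(-724\right) \left(- \frac{1}{420}\right) - 136212 = \frac{181}{105} - 136212 = - \frac{14302079}{105}$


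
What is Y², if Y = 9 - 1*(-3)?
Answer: 144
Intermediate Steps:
Y = 12 (Y = 9 + 3 = 12)
Y² = 12² = 144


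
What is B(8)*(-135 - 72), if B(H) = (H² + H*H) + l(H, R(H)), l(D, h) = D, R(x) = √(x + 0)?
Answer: -28152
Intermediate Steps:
R(x) = √x
B(H) = H + 2*H² (B(H) = (H² + H*H) + H = (H² + H²) + H = 2*H² + H = H + 2*H²)
B(8)*(-135 - 72) = (8*(1 + 2*8))*(-135 - 72) = (8*(1 + 16))*(-207) = (8*17)*(-207) = 136*(-207) = -28152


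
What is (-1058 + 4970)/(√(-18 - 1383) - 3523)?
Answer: -6890988/6206465 - 1956*I*√1401/6206465 ≈ -1.1103 - 0.011796*I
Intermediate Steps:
(-1058 + 4970)/(√(-18 - 1383) - 3523) = 3912/(√(-1401) - 3523) = 3912/(I*√1401 - 3523) = 3912/(-3523 + I*√1401)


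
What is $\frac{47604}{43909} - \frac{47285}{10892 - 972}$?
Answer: $- \frac{320801077}{87115456} \approx -3.6825$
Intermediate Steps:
$\frac{47604}{43909} - \frac{47285}{10892 - 972} = 47604 \cdot \frac{1}{43909} - \frac{47285}{9920} = \frac{47604}{43909} - \frac{9457}{1984} = - \frac{320801077}{87115456}$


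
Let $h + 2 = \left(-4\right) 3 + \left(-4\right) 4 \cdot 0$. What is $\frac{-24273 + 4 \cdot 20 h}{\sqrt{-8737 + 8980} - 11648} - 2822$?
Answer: $- \frac{382580937678}{135675661} + \frac{228537 \sqrt{3}}{135675661} \approx -2819.8$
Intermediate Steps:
$h = -14$ ($h = -2 - \left(12 - \left(-4\right) 4 \cdot 0\right) = -2 - 12 = -14$)
$\frac{-24273 + 4 \cdot 20 h}{\sqrt{-8737 + 8980} - 11648} - 2822 = \frac{-24273 + 4 \cdot 20 \left(-14\right)}{\sqrt{-8737 + 8980} - 11648} - 2822 = \frac{-24273 + 80 \left(-14\right)}{\sqrt{243} - 11648} - 2822 = \frac{-24273 - 1120}{9 \sqrt{3} - 11648} - 2822 = - \frac{25393}{-11648 + 9 \sqrt{3}} - 2822 = -2822 - \frac{25393}{-11648 + 9 \sqrt{3}}$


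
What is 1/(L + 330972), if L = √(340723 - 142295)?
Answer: 82743/27385566589 - √49607/54771133178 ≈ 3.0173e-6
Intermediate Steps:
L = 2*√49607 (L = √198428 = 2*√49607 ≈ 445.45)
1/(L + 330972) = 1/(2*√49607 + 330972) = 1/(330972 + 2*√49607)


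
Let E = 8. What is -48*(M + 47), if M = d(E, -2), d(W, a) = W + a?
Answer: -2544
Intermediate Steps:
M = 6 (M = 8 - 2 = 6)
-48*(M + 47) = -48*(6 + 47) = -48*53 = -2544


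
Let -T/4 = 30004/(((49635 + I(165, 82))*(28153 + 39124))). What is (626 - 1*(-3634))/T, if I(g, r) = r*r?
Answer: -4038122631795/30004 ≈ -1.3459e+8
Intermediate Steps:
I(g, r) = r²
T = -120016/3791664443 (T = -120016/((49635 + 82²)*(28153 + 39124)) = -120016/((49635 + 6724)*67277) = -120016/(56359*67277) = -120016/3791664443 ≈ -3.1653e-5)
(626 - 1*(-3634))/T = (626 - 1*(-3634))/(-120016/3791664443) = (626 + 3634)*(-3791664443/120016) = 4260*(-3791664443/120016) = -4038122631795/30004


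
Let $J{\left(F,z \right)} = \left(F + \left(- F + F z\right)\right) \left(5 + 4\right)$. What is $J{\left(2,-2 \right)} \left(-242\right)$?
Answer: $8712$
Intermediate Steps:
$J{\left(F,z \right)} = 9 F z$ ($J{\left(F,z \right)} = F z 9 = 9 F z$)
$J{\left(2,-2 \right)} \left(-242\right) = 9 \cdot 2 \left(-2\right) \left(-242\right) = \left(-36\right) \left(-242\right) = 8712$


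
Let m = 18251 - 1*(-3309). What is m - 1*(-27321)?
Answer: 48881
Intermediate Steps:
m = 21560 (m = 18251 + 3309 = 21560)
m - 1*(-27321) = 21560 - 1*(-27321) = 21560 + 27321 = 48881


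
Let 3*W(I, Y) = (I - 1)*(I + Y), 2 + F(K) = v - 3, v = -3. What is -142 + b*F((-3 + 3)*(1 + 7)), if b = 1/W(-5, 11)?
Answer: -424/3 ≈ -141.33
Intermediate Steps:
F(K) = -8 (F(K) = -2 + (-3 - 3) = -2 - 6 = -8)
W(I, Y) = (-1 + I)*(I + Y)/3 (W(I, Y) = ((I - 1)*(I + Y))/3 = ((-1 + I)*(I + Y))/3 = (-1 + I)*(I + Y)/3)
b = -1/12 (b = 1/(-1/3*(-5) - 1/3*11 + (1/3)*(-5)**2 + (1/3)*(-5)*11) = 1/(5/3 - 11/3 + (1/3)*25 - 55/3) = 1/(5/3 - 11/3 + 25/3 - 55/3) = 1/(-12) = -1/12 ≈ -0.083333)
-142 + b*F((-3 + 3)*(1 + 7)) = -142 - 1/12*(-8) = -142 + 2/3 = -424/3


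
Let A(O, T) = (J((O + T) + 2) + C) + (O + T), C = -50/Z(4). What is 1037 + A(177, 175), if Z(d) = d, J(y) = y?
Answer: 3461/2 ≈ 1730.5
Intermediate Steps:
C = -25/2 (C = -50/4 = -50*1/4 = -25/2 ≈ -12.500)
A(O, T) = -21/2 + 2*O + 2*T (A(O, T) = (((O + T) + 2) - 25/2) + (O + T) = ((2 + O + T) - 25/2) + (O + T) = (-21/2 + O + T) + (O + T) = -21/2 + 2*O + 2*T)
1037 + A(177, 175) = 1037 + (-21/2 + 2*177 + 2*175) = 1037 + (-21/2 + 354 + 350) = 1037 + 1387/2 = 3461/2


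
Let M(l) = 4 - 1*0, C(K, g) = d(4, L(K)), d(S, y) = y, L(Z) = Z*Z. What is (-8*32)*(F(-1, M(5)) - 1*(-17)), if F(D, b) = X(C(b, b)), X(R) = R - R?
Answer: -4352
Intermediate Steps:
L(Z) = Z²
C(K, g) = K²
M(l) = 4 (M(l) = 4 + 0 = 4)
X(R) = 0
F(D, b) = 0
(-8*32)*(F(-1, M(5)) - 1*(-17)) = (-8*32)*(0 - 1*(-17)) = -256*(0 + 17) = -256*17 = -4352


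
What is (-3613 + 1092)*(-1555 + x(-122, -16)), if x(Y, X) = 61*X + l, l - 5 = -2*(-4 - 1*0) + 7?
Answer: 6330231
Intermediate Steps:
l = 20 (l = 5 + (-2*(-4 - 1*0) + 7) = 5 + (-2*(-4 + 0) + 7) = 5 + (-2*(-4) + 7) = 5 + (8 + 7) = 5 + 15 = 20)
x(Y, X) = 20 + 61*X (x(Y, X) = 61*X + 20 = 20 + 61*X)
(-3613 + 1092)*(-1555 + x(-122, -16)) = (-3613 + 1092)*(-1555 + (20 + 61*(-16))) = -2521*(-1555 + (20 - 976)) = -2521*(-1555 - 956) = -2521*(-2511) = 6330231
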